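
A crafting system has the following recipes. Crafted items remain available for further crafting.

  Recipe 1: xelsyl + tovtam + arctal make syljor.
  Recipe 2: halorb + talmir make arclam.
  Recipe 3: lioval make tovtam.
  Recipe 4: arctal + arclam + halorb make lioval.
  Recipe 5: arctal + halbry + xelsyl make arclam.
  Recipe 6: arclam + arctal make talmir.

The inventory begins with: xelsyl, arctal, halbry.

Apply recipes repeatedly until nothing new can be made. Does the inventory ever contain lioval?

lioval would need arctal, arclam, and halorb (Recipe 4), but halorb is never obtained.

No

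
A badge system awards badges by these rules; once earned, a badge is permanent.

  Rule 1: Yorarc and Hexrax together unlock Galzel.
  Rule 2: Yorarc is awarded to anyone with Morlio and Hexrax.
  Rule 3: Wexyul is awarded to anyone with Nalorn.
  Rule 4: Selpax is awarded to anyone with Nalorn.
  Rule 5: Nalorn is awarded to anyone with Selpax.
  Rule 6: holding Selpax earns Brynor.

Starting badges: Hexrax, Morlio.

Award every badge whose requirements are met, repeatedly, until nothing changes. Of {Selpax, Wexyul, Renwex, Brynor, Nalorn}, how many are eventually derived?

Selpax would need Nalorn (Rule 4), but Nalorn is never earned.
Wexyul would need Nalorn (Rule 3), but Nalorn is never earned.
No rule produces Renwex, and it is not given.
Brynor would need Selpax (Rule 6), but Selpax is never earned.
Nalorn would need Selpax (Rule 5), but Selpax is never earned.
None of the 5 are reached.

0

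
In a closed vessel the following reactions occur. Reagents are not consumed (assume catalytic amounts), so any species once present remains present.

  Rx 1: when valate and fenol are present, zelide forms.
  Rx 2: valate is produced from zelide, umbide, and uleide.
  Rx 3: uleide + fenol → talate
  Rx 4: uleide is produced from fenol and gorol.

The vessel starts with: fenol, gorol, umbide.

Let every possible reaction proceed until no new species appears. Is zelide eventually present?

zelide would need valate and fenol (Rx 1), but valate never forms.

No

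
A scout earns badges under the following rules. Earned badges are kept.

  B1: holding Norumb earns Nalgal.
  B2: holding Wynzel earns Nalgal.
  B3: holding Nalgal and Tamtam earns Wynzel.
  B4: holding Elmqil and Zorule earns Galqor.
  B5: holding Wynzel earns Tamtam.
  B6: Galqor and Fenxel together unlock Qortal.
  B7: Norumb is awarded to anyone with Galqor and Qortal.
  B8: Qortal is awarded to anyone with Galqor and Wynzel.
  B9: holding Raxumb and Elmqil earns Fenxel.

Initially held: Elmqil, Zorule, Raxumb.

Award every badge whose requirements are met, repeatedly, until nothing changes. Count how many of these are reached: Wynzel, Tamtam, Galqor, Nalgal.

With Elmqil and Zorule, Galqor is earned (B4).
With Raxumb and Elmqil, Fenxel is earned (B9).
With Galqor and Fenxel, Qortal is earned (B6).
With Galqor and Qortal, Norumb is earned (B7).
With Norumb, Nalgal is earned (B1).
Wynzel would need Nalgal and Tamtam (B3), but Tamtam is never earned.
Tamtam would need Wynzel (B5), but Wynzel is never earned.
Galqor: reached.
Nalgal: reached.
Reached: Galqor and Nalgal — 2 of the 4.

2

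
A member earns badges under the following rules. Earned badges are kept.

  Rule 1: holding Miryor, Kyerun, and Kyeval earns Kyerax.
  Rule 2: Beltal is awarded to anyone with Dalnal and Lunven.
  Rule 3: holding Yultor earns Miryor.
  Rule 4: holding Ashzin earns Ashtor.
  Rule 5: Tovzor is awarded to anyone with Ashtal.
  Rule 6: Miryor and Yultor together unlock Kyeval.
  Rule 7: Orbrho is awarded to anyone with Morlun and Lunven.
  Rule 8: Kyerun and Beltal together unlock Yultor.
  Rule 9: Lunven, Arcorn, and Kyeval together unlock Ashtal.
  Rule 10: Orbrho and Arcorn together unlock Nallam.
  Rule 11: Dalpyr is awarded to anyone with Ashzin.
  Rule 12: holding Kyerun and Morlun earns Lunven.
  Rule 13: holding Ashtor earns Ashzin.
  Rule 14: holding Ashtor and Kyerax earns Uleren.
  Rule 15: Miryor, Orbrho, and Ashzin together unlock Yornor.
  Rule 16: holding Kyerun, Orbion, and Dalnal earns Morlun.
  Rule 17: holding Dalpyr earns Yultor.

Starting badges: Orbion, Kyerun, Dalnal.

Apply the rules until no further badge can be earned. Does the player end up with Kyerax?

Yes

With Kyerun, Orbion, and Dalnal, Morlun is earned (Rule 16).
With Kyerun and Morlun, Lunven is earned (Rule 12).
With Dalnal and Lunven, Beltal is earned (Rule 2).
With Kyerun and Beltal, Yultor is earned (Rule 8).
With Yultor, Miryor is earned (Rule 3).
With Miryor and Yultor, Kyeval is earned (Rule 6).
With Miryor, Kyerun, and Kyeval, Kyerax is earned (Rule 1).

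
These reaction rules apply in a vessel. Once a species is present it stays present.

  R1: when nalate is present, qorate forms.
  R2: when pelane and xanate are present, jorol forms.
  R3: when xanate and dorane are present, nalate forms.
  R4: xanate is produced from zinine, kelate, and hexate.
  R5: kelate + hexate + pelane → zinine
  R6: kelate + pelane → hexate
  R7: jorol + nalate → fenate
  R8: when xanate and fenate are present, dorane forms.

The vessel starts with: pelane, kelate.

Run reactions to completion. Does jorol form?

kelate and pelane present → hexate forms (R6).
kelate, hexate, and pelane present → zinine forms (R5).
zinine, kelate, and hexate present → xanate forms (R4).
pelane and xanate present → jorol forms (R2).

Yes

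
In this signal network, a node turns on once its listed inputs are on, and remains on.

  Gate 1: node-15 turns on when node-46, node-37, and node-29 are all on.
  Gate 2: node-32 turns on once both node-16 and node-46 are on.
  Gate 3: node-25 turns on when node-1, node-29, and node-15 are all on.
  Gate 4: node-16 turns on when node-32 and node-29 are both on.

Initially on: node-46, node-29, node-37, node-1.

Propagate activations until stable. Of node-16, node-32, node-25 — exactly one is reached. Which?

node-46, node-37, and node-29 are on, so node-15 turns on (Gate 1).
Gate 3: node-1, node-29, and node-15 on → node-25 on.
node-32 would need node-16 and node-46 (Gate 2), but node-16 never turns on. node-16 would need node-32 and node-29 (Gate 4), but node-32 never turns on.

node-25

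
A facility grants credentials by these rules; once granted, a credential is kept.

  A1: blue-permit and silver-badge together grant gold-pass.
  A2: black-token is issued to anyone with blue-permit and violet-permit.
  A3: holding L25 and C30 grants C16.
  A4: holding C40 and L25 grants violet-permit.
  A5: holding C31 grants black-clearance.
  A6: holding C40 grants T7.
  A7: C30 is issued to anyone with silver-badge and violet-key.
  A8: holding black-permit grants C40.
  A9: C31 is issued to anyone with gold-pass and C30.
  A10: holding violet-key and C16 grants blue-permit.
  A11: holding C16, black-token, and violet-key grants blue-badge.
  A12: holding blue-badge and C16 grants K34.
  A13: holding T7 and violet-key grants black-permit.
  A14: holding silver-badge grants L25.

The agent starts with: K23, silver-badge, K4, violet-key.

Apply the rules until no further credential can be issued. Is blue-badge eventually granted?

blue-badge would need C16, black-token, and violet-key (A11), but black-token is never granted.

No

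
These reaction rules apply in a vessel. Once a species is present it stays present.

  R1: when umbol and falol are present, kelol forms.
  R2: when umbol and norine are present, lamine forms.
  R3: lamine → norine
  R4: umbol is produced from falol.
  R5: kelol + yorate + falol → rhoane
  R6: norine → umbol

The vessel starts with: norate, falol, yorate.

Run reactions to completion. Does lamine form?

lamine would need umbol and norine (R2), but norine never forms.

No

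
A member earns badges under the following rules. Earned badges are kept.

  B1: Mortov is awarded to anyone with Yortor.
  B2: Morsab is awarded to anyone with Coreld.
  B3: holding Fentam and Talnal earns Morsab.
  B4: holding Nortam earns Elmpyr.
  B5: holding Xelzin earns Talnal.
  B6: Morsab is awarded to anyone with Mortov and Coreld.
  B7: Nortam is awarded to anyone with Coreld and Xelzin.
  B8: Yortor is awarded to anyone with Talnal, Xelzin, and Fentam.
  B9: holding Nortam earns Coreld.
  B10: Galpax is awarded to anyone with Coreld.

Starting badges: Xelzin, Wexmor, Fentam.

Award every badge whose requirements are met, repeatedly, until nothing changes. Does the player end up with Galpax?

Galpax would need Coreld (B10), but Coreld is never earned.

No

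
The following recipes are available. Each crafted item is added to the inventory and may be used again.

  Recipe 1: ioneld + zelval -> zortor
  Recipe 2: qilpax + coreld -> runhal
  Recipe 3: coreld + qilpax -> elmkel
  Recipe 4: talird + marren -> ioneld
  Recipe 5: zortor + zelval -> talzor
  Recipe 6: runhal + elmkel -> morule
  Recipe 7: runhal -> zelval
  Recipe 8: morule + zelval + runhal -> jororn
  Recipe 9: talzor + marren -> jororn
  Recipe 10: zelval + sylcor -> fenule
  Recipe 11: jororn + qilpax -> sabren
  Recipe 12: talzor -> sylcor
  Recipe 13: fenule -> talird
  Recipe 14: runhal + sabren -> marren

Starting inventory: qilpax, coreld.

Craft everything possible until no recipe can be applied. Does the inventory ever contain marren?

qilpax + coreld -> runhal (Recipe 2).
Using Recipe 3, coreld and qilpax make elmkel.
Using Recipe 7, runhal makes zelval.
Using Recipe 6, runhal and elmkel make morule.
morule + zelval + runhal -> jororn (Recipe 8).
Using Recipe 11, jororn and qilpax make sabren.
runhal + sabren -> marren (Recipe 14).

Yes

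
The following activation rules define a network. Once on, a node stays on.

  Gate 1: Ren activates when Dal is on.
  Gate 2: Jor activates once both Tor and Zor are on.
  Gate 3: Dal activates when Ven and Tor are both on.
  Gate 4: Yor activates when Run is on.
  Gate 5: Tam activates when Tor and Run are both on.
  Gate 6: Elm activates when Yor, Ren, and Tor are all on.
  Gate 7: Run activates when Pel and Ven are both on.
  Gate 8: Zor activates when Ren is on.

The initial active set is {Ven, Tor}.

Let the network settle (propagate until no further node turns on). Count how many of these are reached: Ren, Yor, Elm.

1

Gate 3: Ven and Tor on → Dal on.
Gate 1: Dal on → Ren on.
Ren: reached.
Yor would need Run (Gate 4), but Run never turns on.
Elm would need Yor, Ren, and Tor (Gate 6), but Yor never turns on.
Reached: Ren — 1 of the 3.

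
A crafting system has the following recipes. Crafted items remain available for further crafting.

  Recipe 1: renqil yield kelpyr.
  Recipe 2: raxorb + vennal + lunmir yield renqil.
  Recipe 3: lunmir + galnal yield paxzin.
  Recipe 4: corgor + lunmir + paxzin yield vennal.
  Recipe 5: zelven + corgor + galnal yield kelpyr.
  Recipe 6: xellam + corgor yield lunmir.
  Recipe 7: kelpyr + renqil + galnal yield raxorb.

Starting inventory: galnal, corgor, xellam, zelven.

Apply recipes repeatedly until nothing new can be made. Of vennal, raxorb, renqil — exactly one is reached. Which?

vennal

Using Recipe 6, xellam and corgor make lunmir.
Using Recipe 3, lunmir and galnal make paxzin.
corgor + lunmir + paxzin → vennal (Recipe 4).
renqil would need raxorb, vennal, and lunmir (Recipe 2), but raxorb is never obtained. raxorb would need kelpyr, renqil, and galnal (Recipe 7), but renqil is never obtained.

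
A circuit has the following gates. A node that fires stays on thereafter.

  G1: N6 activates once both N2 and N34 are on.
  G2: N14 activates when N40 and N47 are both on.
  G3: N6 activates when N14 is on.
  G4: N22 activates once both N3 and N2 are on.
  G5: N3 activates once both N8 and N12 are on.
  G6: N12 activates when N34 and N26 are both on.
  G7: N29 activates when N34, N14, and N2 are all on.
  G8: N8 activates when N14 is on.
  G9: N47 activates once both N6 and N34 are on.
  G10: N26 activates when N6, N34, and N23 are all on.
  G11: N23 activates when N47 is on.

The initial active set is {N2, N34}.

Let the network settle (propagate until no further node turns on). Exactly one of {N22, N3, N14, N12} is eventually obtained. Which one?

G1: N2 and N34 on → N6 on.
G9: N6 and N34 on → N47 on.
N47 is on, so N23 activates (G11).
N6, N34, and N23 are on, so N26 activates (G10).
G6: N34 and N26 on → N12 on.
N3 would need N8 and N12 (G5), but N8 never turns on. N22 would need N3 and N2 (G4), but N3 never turns on. N14 would need N40 and N47 (G2), but N40 never turns on.

N12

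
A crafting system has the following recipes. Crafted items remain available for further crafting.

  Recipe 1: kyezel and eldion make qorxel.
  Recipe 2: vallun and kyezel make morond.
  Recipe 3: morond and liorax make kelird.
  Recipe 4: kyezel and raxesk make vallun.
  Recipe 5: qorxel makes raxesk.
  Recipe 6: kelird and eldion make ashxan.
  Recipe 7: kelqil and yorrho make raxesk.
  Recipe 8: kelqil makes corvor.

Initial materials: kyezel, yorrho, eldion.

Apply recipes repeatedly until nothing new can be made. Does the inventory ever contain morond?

Yes

Using Recipe 1, kyezel and eldion make qorxel.
qorxel → raxesk (Recipe 5).
kyezel and raxesk → vallun (Recipe 4).
Using Recipe 2, vallun and kyezel make morond.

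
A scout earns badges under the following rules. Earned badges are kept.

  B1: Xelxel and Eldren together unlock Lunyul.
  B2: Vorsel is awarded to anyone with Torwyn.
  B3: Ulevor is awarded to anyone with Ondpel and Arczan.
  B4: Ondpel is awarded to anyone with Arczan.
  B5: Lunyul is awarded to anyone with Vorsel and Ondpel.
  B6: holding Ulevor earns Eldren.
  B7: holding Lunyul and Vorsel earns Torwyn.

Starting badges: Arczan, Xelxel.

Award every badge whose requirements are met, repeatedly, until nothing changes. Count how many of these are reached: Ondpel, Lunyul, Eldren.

With Arczan, Ondpel is earned (B4).
With Ondpel and Arczan, Ulevor is earned (B3).
With Ulevor, Eldren is earned (B6).
With Xelxel and Eldren, Lunyul is earned (B1).
Ondpel: reached.
Lunyul: reached.
Eldren: reached.
All 3 are reached.

3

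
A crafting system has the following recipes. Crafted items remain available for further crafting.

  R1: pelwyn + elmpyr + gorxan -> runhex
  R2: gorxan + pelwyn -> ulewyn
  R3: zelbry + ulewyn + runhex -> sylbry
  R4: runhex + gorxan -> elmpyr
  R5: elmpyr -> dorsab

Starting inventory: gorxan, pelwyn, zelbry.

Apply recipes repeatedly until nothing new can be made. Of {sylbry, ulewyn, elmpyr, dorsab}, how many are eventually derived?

Using R2, gorxan and pelwyn make ulewyn.
sylbry would need zelbry, ulewyn, and runhex (R3), but runhex is never obtained.
ulewyn: reached.
elmpyr would need runhex and gorxan (R4), but runhex is never obtained.
dorsab would need elmpyr (R5), but elmpyr is never obtained.
Reached: ulewyn — 1 of the 4.

1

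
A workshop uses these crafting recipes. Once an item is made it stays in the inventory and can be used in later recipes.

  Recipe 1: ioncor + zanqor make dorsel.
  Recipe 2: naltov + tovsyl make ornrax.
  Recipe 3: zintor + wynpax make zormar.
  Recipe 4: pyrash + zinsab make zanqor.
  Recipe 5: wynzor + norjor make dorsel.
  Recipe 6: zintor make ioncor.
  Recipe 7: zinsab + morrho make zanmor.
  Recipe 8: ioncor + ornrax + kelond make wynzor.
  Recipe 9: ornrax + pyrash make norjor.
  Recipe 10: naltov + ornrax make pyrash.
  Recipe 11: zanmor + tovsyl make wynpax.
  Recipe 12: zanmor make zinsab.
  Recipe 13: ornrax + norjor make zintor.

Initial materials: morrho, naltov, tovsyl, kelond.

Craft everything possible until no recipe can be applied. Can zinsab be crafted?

zinsab would need zanmor (Recipe 12), but zanmor is never obtained.

No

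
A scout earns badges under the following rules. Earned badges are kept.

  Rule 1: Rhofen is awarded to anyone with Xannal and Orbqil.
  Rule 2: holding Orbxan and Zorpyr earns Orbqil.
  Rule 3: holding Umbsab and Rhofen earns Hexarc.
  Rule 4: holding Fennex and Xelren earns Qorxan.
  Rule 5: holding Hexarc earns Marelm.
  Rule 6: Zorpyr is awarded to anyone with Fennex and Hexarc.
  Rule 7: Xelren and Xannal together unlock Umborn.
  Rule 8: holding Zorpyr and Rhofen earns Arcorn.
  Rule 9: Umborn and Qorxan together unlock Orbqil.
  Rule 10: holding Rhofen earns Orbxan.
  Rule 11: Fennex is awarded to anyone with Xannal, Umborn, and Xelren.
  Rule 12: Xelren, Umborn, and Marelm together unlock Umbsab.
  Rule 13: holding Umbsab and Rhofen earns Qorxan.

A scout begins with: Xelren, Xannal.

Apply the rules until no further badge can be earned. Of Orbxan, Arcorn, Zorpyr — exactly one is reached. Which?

With Xelren and Xannal, Umborn is earned (Rule 7).
With Xannal, Umborn, and Xelren, Fennex is earned (Rule 11).
With Fennex and Xelren, Qorxan is earned (Rule 4).
With Umborn and Qorxan, Orbqil is earned (Rule 9).
With Xannal and Orbqil, Rhofen is earned (Rule 1).
With Rhofen, Orbxan is earned (Rule 10).
Zorpyr would need Fennex and Hexarc (Rule 6), but Hexarc is never earned. Arcorn would need Zorpyr and Rhofen (Rule 8), but Zorpyr is never earned.

Orbxan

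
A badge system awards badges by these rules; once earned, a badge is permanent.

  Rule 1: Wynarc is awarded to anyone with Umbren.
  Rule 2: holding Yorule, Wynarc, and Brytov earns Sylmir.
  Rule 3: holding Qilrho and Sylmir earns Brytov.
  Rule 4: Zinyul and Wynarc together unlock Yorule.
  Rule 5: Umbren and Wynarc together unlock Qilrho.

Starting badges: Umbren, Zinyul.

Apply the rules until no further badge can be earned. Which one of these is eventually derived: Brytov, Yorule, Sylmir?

Yorule

With Umbren, Wynarc is earned (Rule 1).
With Zinyul and Wynarc, Yorule is earned (Rule 4).
Sylmir would need Yorule, Wynarc, and Brytov (Rule 2), but Brytov is never earned. Brytov would need Qilrho and Sylmir (Rule 3), but Sylmir is never earned.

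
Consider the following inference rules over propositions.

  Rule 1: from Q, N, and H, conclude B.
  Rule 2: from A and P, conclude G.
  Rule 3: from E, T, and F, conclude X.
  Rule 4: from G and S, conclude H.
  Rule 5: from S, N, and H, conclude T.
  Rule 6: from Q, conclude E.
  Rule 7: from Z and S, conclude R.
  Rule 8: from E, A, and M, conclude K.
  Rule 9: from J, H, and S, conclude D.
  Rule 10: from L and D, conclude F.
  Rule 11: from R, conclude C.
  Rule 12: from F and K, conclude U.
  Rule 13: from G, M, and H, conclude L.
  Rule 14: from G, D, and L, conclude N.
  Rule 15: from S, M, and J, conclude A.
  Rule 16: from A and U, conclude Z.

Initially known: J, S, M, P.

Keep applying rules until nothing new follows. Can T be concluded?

Yes

From S, M, and J, Rule 15 gives A.
From A and P, Rule 2 gives G.
From G and S, Rule 4 gives H.
J, H, and S hold, so D follows (Rule 9).
G, M, and H hold, so L follows (Rule 13).
From G, D, and L, Rule 14 gives N.
From S, N, and H, Rule 5 gives T.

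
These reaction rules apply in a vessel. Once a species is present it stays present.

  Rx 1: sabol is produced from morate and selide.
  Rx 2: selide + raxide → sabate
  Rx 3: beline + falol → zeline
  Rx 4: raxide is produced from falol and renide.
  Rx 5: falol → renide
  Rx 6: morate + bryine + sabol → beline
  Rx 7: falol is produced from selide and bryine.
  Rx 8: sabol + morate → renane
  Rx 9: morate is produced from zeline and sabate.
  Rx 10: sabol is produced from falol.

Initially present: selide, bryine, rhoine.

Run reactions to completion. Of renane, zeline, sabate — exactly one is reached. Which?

selide and bryine present → falol forms (Rx 7).
falol present → renide forms (Rx 5).
falol and renide present → raxide forms (Rx 4).
selide and raxide present → sabate forms (Rx 2).
renane would need sabol and morate (Rx 8), but morate never forms. zeline would need beline and falol (Rx 3), but beline never forms.

sabate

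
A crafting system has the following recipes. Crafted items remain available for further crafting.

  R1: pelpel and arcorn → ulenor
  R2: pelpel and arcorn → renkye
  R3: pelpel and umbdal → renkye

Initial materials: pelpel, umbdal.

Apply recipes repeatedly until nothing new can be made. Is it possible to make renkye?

pelpel and umbdal → renkye (R3).

Yes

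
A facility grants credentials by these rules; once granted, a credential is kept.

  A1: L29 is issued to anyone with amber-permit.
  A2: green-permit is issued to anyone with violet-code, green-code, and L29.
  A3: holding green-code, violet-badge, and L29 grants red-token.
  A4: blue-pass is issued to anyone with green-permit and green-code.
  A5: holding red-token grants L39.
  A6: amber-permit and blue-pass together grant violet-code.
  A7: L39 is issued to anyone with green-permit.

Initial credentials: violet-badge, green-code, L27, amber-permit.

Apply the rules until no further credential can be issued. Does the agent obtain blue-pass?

blue-pass would need green-permit and green-code (A4), but green-permit is never granted.

No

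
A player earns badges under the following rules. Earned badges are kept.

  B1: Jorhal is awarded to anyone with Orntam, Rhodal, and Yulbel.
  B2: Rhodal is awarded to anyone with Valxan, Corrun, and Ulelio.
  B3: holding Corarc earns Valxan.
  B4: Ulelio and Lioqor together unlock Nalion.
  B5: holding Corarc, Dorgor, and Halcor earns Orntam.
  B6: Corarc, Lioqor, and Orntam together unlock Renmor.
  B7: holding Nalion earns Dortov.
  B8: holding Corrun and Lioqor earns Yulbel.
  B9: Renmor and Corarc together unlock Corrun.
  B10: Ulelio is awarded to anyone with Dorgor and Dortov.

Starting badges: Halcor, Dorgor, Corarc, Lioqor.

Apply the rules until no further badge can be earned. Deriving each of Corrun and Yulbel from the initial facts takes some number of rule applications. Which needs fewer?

Corrun

Corrun: With Corarc, Dorgor, and Halcor, Orntam is earned (B5). With Corarc, Lioqor, and Orntam, Renmor is earned (B6). With Renmor and Corarc, Corrun is earned (B9). [3 rule applications]
Yulbel: With Corarc, Dorgor, and Halcor, Orntam is earned (B5). With Corarc, Lioqor, and Orntam, Renmor is earned (B6). With Renmor and Corarc, Corrun is earned (B9). With Corrun and Lioqor, Yulbel is earned (B8). [4 rule applications]
Corrun needs fewer.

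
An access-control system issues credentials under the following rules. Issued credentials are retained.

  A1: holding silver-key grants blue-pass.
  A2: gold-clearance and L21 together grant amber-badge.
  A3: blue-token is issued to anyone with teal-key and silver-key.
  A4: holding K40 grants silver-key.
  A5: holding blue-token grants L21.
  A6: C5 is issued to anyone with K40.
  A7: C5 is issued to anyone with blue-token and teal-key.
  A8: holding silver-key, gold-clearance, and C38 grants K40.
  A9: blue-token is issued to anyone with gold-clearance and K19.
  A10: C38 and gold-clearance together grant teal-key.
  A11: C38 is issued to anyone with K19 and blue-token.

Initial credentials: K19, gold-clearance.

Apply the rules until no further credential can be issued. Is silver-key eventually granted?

silver-key would need K40 (A4), but K40 is never granted.

No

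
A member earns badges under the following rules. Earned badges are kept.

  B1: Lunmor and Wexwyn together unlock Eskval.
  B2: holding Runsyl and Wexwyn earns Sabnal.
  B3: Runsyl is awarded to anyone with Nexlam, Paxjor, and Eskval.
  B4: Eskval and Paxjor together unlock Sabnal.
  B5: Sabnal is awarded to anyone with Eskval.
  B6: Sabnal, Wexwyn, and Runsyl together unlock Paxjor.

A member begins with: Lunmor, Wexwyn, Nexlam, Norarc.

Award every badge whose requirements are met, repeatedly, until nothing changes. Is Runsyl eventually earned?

No

Runsyl would need Nexlam, Paxjor, and Eskval (B3), but Paxjor is never earned.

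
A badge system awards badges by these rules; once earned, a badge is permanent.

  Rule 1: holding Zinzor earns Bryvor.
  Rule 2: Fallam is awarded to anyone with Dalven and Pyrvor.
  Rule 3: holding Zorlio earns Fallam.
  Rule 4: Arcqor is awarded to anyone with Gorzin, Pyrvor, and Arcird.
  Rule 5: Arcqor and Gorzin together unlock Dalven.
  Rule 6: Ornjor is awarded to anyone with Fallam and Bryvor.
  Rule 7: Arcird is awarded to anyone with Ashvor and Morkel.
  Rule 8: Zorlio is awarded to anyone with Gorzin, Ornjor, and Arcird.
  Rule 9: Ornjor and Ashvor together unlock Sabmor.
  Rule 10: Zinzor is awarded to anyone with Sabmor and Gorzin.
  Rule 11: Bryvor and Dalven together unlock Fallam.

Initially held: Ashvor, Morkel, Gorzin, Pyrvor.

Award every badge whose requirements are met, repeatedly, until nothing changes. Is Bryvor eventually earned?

No

Bryvor would need Zinzor (Rule 1), but Zinzor is never earned.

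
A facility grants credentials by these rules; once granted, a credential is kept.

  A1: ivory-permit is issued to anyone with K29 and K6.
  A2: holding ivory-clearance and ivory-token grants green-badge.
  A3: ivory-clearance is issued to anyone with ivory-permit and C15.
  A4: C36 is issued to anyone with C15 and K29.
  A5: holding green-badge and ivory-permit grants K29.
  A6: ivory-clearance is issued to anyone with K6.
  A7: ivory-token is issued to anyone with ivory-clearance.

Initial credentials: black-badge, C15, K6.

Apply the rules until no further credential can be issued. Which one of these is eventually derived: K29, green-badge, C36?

Holding K6 grants ivory-clearance (A6).
Holding ivory-clearance grants ivory-token (A7).
Holding ivory-clearance and ivory-token grants green-badge (A2).
K29 would need green-badge and ivory-permit (A5), but ivory-permit is never granted. C36 would need C15 and K29 (A4), but K29 is never granted.

green-badge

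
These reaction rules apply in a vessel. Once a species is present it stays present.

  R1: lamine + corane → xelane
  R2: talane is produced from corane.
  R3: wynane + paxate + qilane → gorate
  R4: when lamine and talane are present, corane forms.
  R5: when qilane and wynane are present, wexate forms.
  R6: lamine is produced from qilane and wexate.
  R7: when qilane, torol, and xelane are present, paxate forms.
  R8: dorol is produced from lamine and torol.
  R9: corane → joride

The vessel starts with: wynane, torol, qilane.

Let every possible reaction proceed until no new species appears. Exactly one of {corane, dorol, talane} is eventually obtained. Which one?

dorol

qilane and wynane present → wexate forms (R5).
qilane and wexate present → lamine forms (R6).
lamine and torol present → dorol forms (R8).
corane would need lamine and talane (R4), but talane never forms. talane would need corane (R2), but corane never forms.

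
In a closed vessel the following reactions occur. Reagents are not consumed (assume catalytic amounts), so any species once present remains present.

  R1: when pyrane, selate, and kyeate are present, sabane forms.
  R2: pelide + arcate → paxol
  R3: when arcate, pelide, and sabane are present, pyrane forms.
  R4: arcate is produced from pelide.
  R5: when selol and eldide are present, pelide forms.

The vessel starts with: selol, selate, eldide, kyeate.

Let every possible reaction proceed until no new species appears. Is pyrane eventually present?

No

pyrane would need arcate, pelide, and sabane (R3), but sabane never forms.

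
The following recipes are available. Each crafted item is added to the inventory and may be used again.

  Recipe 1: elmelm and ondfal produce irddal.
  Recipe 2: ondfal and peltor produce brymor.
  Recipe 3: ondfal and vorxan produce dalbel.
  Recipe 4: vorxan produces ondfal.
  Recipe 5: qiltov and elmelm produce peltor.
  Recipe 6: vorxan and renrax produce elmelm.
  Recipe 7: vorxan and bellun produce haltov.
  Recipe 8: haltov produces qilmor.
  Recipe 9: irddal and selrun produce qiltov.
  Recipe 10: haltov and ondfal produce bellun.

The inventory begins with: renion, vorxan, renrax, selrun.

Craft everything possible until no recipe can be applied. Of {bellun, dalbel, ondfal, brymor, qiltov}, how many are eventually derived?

4

Using Recipe 6, vorxan and renrax make elmelm.
Using Recipe 4, vorxan makes ondfal.
Using Recipe 1, elmelm and ondfal make irddal.
Using Recipe 3, ondfal and vorxan make dalbel.
Using Recipe 9, irddal and selrun make qiltov.
Using Recipe 5, qiltov and elmelm make peltor.
Using Recipe 2, ondfal and peltor make brymor.
bellun would need haltov and ondfal (Recipe 10), but haltov is never obtained.
dalbel: reached.
ondfal: reached.
brymor: reached.
qiltov: reached.
Reached: dalbel, ondfal, brymor, and qiltov — 4 of the 5.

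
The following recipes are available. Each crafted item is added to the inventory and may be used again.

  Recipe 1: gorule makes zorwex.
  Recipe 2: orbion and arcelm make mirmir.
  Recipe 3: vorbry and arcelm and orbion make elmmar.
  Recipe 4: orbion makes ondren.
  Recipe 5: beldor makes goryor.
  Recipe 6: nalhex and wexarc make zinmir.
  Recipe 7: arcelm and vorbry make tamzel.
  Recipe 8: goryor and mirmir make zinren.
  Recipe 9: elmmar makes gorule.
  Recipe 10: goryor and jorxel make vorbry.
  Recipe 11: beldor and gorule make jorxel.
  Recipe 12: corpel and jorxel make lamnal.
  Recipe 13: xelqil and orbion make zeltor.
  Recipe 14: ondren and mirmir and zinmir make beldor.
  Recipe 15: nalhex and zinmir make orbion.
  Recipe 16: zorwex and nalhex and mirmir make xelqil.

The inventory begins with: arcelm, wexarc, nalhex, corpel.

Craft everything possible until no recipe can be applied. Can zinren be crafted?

Using Recipe 6, nalhex and wexarc make zinmir.
Using Recipe 15, nalhex and zinmir make orbion.
Using Recipe 4, orbion makes ondren.
orbion and arcelm → mirmir (Recipe 2).
ondren and mirmir and zinmir → beldor (Recipe 14).
beldor → goryor (Recipe 5).
goryor and mirmir → zinren (Recipe 8).

Yes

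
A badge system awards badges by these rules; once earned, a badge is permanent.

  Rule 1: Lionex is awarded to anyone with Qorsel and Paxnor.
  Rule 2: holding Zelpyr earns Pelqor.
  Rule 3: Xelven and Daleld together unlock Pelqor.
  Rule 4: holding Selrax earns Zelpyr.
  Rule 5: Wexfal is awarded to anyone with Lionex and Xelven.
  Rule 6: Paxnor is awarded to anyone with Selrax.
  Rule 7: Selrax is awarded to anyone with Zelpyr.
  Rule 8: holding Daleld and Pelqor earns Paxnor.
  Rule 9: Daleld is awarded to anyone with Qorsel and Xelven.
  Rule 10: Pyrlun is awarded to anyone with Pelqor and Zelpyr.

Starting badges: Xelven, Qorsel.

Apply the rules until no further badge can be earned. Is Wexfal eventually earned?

Yes

With Qorsel and Xelven, Daleld is earned (Rule 9).
With Xelven and Daleld, Pelqor is earned (Rule 3).
With Daleld and Pelqor, Paxnor is earned (Rule 8).
With Qorsel and Paxnor, Lionex is earned (Rule 1).
With Lionex and Xelven, Wexfal is earned (Rule 5).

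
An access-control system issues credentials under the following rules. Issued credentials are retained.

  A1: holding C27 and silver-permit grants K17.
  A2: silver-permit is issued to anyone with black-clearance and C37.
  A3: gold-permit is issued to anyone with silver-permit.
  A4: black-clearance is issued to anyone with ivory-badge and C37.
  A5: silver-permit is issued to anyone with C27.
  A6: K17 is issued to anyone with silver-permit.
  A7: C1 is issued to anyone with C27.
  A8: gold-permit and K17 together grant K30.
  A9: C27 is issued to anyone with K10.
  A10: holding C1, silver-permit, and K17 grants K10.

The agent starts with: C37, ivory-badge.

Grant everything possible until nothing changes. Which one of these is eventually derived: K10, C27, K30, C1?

K30

Holding ivory-badge and C37 grants black-clearance (A4).
Holding black-clearance and C37 grants silver-permit (A2).
Holding silver-permit grants gold-permit (A3).
Holding silver-permit grants K17 (A6).
Holding gold-permit and K17 grants K30 (A8).
C1 would need C27 (A7), but C27 is never granted. K10 would need C1, silver-permit, and K17 (A10), but C1 is never granted. C27 would need K10 (A9), but K10 is never granted.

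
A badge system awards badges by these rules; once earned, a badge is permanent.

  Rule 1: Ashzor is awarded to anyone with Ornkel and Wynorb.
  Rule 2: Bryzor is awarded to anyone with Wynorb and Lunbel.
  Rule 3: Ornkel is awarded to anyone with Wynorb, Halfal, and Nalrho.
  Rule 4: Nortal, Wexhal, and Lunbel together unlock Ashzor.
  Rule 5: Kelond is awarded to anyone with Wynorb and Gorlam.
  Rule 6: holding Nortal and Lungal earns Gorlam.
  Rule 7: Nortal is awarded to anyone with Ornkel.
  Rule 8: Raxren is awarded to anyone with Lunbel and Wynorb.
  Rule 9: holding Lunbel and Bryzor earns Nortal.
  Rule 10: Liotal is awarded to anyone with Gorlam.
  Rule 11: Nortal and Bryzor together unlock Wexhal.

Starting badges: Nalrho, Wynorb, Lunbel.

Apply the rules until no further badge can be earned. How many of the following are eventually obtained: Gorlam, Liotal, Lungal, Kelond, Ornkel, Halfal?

Gorlam would need Nortal and Lungal (Rule 6), but Lungal is never earned.
Liotal would need Gorlam (Rule 10), but Gorlam is never earned.
No rule produces Lungal, and it is not given.
Kelond would need Wynorb and Gorlam (Rule 5), but Gorlam is never earned.
Ornkel would need Wynorb, Halfal, and Nalrho (Rule 3), but Halfal is never earned.
No rule produces Halfal, and it is not given.
None of the 6 are reached.

0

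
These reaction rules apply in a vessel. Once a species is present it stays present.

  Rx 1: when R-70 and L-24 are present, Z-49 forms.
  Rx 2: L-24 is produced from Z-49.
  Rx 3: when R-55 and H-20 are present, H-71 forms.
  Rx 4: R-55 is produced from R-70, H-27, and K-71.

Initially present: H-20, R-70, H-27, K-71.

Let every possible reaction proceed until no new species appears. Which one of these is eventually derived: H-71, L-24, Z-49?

R-70, H-27, and K-71 present → R-55 forms (Rx 4).
R-55 and H-20 present → H-71 forms (Rx 3).
Z-49 would need R-70 and L-24 (Rx 1), but L-24 never forms. L-24 would need Z-49 (Rx 2), but Z-49 never forms.

H-71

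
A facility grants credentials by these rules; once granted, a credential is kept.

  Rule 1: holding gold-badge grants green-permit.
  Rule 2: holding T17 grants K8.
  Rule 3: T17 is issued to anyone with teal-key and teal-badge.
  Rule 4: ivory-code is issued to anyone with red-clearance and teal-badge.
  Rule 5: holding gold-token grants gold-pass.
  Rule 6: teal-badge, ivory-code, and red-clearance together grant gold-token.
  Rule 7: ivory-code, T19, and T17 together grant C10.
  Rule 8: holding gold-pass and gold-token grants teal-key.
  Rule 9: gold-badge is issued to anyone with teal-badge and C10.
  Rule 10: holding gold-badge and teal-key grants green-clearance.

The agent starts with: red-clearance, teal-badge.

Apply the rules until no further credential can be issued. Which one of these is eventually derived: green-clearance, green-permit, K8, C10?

Holding red-clearance and teal-badge grants ivory-code (Rule 4).
Holding teal-badge, ivory-code, and red-clearance grants gold-token (Rule 6).
Holding gold-token grants gold-pass (Rule 5).
Holding gold-pass and gold-token grants teal-key (Rule 8).
Holding teal-key and teal-badge grants T17 (Rule 3).
Holding T17 grants K8 (Rule 2).
green-permit would need gold-badge (Rule 1), but gold-badge is never granted. green-clearance would need gold-badge and teal-key (Rule 10), but gold-badge is never granted. C10 would need ivory-code, T19, and T17 (Rule 7), but T19 is never granted.

K8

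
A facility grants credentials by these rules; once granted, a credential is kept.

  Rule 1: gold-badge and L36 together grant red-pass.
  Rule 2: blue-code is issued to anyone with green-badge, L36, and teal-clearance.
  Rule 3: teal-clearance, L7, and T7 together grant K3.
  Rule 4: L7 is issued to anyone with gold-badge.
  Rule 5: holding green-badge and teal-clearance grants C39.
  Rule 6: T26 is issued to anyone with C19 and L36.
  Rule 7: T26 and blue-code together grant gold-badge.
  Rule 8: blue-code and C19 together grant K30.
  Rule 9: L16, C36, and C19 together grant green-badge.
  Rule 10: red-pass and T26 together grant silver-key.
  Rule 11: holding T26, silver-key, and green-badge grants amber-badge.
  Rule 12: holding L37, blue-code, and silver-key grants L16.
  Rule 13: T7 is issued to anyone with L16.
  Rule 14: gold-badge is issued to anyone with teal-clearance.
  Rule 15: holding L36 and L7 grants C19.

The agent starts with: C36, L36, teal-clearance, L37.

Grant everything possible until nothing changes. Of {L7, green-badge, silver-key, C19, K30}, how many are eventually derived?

Holding teal-clearance grants gold-badge (Rule 14).
Holding gold-badge grants L7 (Rule 4).
Holding gold-badge and L36 grants red-pass (Rule 1).
Holding L36 and L7 grants C19 (Rule 15).
Holding C19 and L36 grants T26 (Rule 6).
Holding red-pass and T26 grants silver-key (Rule 10).
L7: reached.
green-badge would need L16, C36, and C19 (Rule 9), but L16 is never granted.
silver-key: reached.
C19: reached.
K30 would need blue-code and C19 (Rule 8), but blue-code is never granted.
Reached: L7, silver-key, and C19 — 3 of the 5.

3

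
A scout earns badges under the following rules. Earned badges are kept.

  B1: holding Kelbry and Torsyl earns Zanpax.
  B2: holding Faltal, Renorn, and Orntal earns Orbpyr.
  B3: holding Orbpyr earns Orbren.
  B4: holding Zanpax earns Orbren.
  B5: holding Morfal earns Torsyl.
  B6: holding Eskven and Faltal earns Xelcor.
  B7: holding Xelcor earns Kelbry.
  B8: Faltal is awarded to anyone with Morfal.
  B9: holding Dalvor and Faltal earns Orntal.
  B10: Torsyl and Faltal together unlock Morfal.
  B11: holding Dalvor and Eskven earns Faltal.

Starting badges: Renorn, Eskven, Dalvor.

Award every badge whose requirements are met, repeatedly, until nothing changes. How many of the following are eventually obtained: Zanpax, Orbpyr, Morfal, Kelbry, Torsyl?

With Dalvor and Eskven, Faltal is earned (B11).
With Dalvor and Faltal, Orntal is earned (B9).
With Eskven and Faltal, Xelcor is earned (B6).
With Xelcor, Kelbry is earned (B7).
With Faltal, Renorn, and Orntal, Orbpyr is earned (B2).
Zanpax would need Kelbry and Torsyl (B1), but Torsyl is never earned.
Orbpyr: reached.
Morfal would need Torsyl and Faltal (B10), but Torsyl is never earned.
Kelbry: reached.
Torsyl would need Morfal (B5), but Morfal is never earned.
Reached: Orbpyr and Kelbry — 2 of the 5.

2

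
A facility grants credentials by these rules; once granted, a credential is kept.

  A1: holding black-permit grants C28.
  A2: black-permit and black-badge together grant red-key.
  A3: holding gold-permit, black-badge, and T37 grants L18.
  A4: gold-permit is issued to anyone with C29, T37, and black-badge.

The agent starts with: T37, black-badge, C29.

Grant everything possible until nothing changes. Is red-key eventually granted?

red-key would need black-permit and black-badge (A2), but black-permit is never granted.

No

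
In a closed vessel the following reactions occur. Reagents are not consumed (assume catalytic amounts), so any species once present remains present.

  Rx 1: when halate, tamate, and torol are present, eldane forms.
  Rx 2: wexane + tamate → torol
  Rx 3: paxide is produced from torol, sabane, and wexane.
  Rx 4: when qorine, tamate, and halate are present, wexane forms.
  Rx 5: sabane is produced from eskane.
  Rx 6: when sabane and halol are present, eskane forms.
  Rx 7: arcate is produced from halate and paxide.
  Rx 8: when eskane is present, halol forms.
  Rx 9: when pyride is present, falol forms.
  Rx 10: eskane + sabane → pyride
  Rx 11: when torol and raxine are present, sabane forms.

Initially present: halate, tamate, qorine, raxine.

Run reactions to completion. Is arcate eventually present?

Yes

qorine, tamate, and halate present → wexane forms (Rx 4).
wexane and tamate present → torol forms (Rx 2).
torol and raxine present → sabane forms (Rx 11).
torol, sabane, and wexane present → paxide forms (Rx 3).
halate and paxide present → arcate forms (Rx 7).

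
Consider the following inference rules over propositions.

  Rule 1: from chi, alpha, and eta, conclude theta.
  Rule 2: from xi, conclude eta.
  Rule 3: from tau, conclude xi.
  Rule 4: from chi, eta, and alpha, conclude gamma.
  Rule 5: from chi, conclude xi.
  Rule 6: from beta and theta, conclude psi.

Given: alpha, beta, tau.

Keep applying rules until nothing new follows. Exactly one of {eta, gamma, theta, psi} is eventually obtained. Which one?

tau holds, so xi follows (Rule 3).
From xi, Rule 2 gives eta.
psi would need beta and theta (Rule 6), but theta is never established. theta would need chi, alpha, and eta (Rule 1), but chi is never established. gamma would need chi, eta, and alpha (Rule 4), but chi is never established.

eta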